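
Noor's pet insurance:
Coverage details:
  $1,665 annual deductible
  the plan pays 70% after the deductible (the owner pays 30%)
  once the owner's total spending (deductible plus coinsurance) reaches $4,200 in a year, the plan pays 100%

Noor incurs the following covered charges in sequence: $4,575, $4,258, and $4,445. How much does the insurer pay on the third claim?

$4,060.40

Claim 1 — $4,575: deductible takes $1,665, $2,910 remains; coinsurance $2,910 × 30% = $873. Owner pays $2,538; OOP now $2,538. Insurer: $4,575 − $2,538 = $2,037.
Claim 2 — $4,258: deductible already satisfied, so owner's share is 30% × $4,258 = $1,277.40. Cost to owner: $1,277.40. OOP to date $3,815.40. Plan pays $4,258 − $1,277.40 = $2,980.60.
Claim 3 — $4,445: 30% coinsurance on $4,445 = $1,333.50. OOP would hit $5,148.90 > $4,200, so the cap limits the owner to $4,200 − $3,815.40 = $384.60. Plan pays $4,445 − $384.60 = $4,060.40.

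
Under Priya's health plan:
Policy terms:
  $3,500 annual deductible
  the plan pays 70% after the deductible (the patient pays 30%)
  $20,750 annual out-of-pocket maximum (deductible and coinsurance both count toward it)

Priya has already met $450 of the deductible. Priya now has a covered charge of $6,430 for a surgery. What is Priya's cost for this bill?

$4,064

Remaining deductible: $3,500 − $450 = $3,050.
After the $3,050 deductible portion, $6,430 − $3,050 = $3,380 is subject to coinsurance.
Coinsurance: $3,380 × 30% = $1,014.
So the patient owes $3,050 + $1,014 = $4,064 before any cap.
Total out-of-pocket so far would be $450 + $4,064 = $4,514, below the $20,750 cap — no reduction.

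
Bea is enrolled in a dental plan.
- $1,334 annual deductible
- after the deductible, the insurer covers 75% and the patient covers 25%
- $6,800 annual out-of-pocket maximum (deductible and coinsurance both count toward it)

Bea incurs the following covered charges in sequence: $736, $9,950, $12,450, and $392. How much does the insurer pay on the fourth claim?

$376.50

Bill 1, $736: entire amount goes to the deductible. Cost to patient: $736. OOP to date $736. Plan pays $736 − $736 = $0.
Bill 2, $9,950: $598 to deductible, leaving $9,352; 25% of $9,352 = $2,338. Cost to patient: $2,936. OOP to date $3,672. Insurer: $9,950 − $2,936 = $7,014.
Bill 3, $12,450: deductible met; 25% of $12,450 = $3,112.50. Patient pays $3,112.50; OOP now $6,784.50. Insurer: $12,450 − $3,112.50 = $9,337.50.
Bill 4, $392: deductible met; 25% of $392 = $98. Adding that to $6,784.50 gives $6,882.50, past the $6,800 cap; patient pays only $6,800 − $6,784.50 = $15.50. Insurer: $392 − $15.50 = $376.50.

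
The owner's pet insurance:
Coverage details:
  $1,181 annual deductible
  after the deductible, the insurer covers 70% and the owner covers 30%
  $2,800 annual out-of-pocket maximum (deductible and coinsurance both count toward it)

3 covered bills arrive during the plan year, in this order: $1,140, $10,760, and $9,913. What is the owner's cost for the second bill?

$1,660

#1 ($1,140): entire amount goes to the deductible. Cost to owner: $1,140. OOP to date $1,140.
#2 ($10,760): deductible takes $41, $10,719 remains; 30% of $10,719 = $3,215.70. Deductible plus coinsurance: $41 + $3,215.70 = $3,256.70. That would push OOP to $4,396.70, over the $2,800 cap, so owner pays $2,800 − $1,140 = $1,660.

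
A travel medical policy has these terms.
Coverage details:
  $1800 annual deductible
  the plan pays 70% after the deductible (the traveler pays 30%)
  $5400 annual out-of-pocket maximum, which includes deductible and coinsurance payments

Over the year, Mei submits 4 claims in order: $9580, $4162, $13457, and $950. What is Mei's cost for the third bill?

Claim 1 — $9580: $1800 to deductible, leaving $7780; 30% of $7780 = $2334. Traveler owes $4134 (running OOP $4134).
Claim 2 — $4162: deductible already satisfied, so traveler's share is 30% × $4162 = $1248.60. Traveler owes $1248.60 (running OOP $5382.60).
Claim 3 — $13457: deductible already satisfied, so traveler's share is 30% × $13457 = $4037.10. OOP would hit $9419.70 > $5400, so the cap limits the traveler to $5400 − $5382.60 = $17.40.

$17.40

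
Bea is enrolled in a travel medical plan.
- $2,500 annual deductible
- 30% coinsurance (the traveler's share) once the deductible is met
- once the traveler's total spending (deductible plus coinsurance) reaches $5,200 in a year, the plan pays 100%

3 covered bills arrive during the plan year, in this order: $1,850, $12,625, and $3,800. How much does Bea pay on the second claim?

$3,350

Claim 1 ($1,850): all of it applies to the deductible. Cost to traveler: $1,850. OOP to date $1,850.
Claim 2 ($12,625): $650 to deductible, leaving $11,975; 30% of $11,975 = $3,592.50. Deductible plus coinsurance: $650 + $3,592.50 = $4,242.50. That would push OOP to $6,092.50, over the $5,200 cap, so traveler pays $5,200 − $1,850 = $3,350.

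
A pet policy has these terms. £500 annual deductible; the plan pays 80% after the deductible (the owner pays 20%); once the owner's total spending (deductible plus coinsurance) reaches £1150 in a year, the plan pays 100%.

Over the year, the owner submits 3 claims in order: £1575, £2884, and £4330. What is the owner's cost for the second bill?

#1 (£1575): £500 to deductible, leaving £1075; 20% of £1075 = £215. Owner owes £715 (running OOP £715).
#2 (£2884): deductible met; 20% of £2884 = £576.80. Adding that to £715 gives £1291.80, past the £1150 cap; owner pays only £1150 − £715 = £435.

£435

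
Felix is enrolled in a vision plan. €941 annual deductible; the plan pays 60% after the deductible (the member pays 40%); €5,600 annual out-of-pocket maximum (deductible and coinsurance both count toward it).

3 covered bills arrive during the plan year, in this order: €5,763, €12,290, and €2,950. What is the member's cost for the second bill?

€2,730.20

#1 (€5,763): deductible takes €941, €4,822 remains; member's 40% is €1,928.80. Member pays €2,869.80; OOP now €2,869.80.
#2 (€12,290): deductible already satisfied, so member's share is 40% × €12,290 = €4,916. OOP would hit €7,785.80 > €5,600, so the cap limits the member to €5,600 − €2,869.80 = €2,730.20.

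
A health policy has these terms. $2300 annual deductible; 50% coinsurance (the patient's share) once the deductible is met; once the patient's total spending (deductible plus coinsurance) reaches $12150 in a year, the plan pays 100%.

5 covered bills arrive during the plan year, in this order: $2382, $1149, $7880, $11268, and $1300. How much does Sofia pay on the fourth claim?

Claim 1 ($2382): $2300 to deductible, leaving $82; patient's 50% is $41. Patient pays $2341; OOP now $2341.
Claim 2 ($1149): deductible met; 50% of $1149 = $574.50. Patient owes $574.50 (running OOP $2915.50).
Claim 3 ($7880): deductible already satisfied, so patient's share is 50% × $7880 = $3940. Patient pays $3940; OOP now $6855.50.
Claim 4 ($11268): deductible met; 50% of $11268 = $5634. OOP would hit $12489.50 > $12150, so the cap limits the patient to $12150 − $6855.50 = $5294.50.

$5294.50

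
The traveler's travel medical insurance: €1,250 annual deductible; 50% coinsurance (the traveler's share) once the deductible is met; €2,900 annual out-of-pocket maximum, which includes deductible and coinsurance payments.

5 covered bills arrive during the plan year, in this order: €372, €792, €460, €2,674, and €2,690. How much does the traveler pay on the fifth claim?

#1 (€372): all of it applies to the deductible. Traveler owes €372 (running OOP €372).
#2 (€792): all of it applies to the deductible. Traveler owes €792 (running OOP €1,164).
#3 (€460): €86 finishes the deductible; €374 goes to coinsurance; traveler's 50% is €187. Cost to traveler: €273. OOP to date €1,437.
#4 (€2,674): 50% coinsurance on €2,674 = €1,337. Traveler owes €1,337 (running OOP €2,774).
#5 (€2,690): deductible met; 50% of €2,690 = €1,345. OOP would hit €4,119 > €2,900, so the cap limits the traveler to €2,900 − €2,774 = €126.

€126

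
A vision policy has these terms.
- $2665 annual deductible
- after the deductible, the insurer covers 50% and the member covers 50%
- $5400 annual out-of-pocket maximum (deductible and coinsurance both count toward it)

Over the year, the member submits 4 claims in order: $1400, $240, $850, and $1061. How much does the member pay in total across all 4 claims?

#1 ($1400): all of it applies to the deductible. Member owes $1400 (running OOP $1400).
#2 ($240): all of it applies to the deductible. Member owes $240 (running OOP $1640).
#3 ($850): fully absorbed by the deductible. Member pays $850; OOP now $2490.
#4 ($1061): deductible takes $175, $886 remains; coinsurance $886 × 50% = $443. Member pays $618; OOP now $3108.
Summing the member's payments: $1400 + $240 + $850 + $618 = $3108.

$3108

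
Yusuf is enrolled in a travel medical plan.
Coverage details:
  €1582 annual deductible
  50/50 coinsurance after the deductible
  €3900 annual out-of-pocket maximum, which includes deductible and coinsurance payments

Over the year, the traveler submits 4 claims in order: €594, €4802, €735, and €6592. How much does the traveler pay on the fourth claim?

#1 (€594): entire amount goes to the deductible. Cost to traveler: €594. OOP to date €594.
#2 (€4802): deductible takes €988, €3814 remains; 50% of €3814 = €1907. Traveler pays €2895; OOP now €3489.
#3 (€735): 50% coinsurance on €735 = €367.50. Traveler pays €367.50; OOP now €3856.50.
#4 (€6592): 50% coinsurance on €6592 = €3296. That would push OOP to €7152.50, over the €3900 cap, so traveler pays €3900 − €3856.50 = €43.50.

€43.50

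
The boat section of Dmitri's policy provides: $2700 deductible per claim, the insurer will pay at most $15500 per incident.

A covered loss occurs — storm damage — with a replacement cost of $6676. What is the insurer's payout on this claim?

Less the $2700 deductible: $6676 − $2700 = $3976.
That's under the $15500 cap, so the insurer reimburses the full $3976.

$3976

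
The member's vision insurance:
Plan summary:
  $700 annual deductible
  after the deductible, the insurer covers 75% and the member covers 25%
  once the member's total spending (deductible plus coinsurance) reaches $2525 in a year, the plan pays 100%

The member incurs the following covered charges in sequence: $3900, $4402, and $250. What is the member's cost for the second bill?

$1025

Claim 1 ($3900): deductible takes $700, $3200 remains; member's 25% is $800. Cost to member: $1500. OOP to date $1500.
Claim 2 ($4402): deductible met; 25% of $4402 = $1100.50. OOP would hit $2600.50 > $2525, so the cap limits the member to $2525 − $1500 = $1025.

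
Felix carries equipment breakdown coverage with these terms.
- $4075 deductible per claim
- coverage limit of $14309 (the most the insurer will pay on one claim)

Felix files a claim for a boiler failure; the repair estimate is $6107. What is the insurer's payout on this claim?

$2032

After the deductible, $6107 − $4075 = $2032 remains.
That's under the $14309 cap, so the insurer reimburses the full $2032.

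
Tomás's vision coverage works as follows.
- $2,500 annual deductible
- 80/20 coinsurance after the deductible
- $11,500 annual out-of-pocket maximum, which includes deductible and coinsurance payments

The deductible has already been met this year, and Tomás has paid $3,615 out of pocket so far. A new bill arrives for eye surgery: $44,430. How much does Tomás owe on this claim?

$7,885

The deductible is already satisfied, so the full bill goes to coinsurance.
Coinsurance: $44,430 × 20% = $8,886.
Adding $8,886 to the $3,615 already spent would give $12,501, which exceeds the $11,500 cap; the member pays just $11,500 − $3,615 = $7,885.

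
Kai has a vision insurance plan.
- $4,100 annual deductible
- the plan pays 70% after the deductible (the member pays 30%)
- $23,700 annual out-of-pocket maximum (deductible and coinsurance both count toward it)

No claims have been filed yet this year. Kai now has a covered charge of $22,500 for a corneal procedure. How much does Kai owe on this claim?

Nothing has been paid toward the $4,100 deductible, so the first $4,100 of this charge is applied there.
After the $4,100 deductible portion, $22,500 − $4,100 = $18,400 is subject to coinsurance.
Coinsurance: $18,400 × 30% = $5,520.
That puts the member's cost at $4,100 + $5,520 = $9,620 before any cap.
Total out-of-pocket so far would be $0 + $9,620 = $9,620, below the $23,700 cap — no reduction.

$9,620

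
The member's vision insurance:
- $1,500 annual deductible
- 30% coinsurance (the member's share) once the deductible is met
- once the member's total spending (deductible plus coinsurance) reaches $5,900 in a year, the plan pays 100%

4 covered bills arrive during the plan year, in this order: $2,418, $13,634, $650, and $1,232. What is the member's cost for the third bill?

$34.40

Claim 1 — $2,418: $1,500 finishes the deductible; $918 goes to coinsurance; coinsurance $918 × 30% = $275.40. Cost to member: $1,775.40. OOP to date $1,775.40.
Claim 2 — $13,634: deductible met; 30% of $13,634 = $4,090.20. Member owes $4,090.20 (running OOP $5,865.60).
Claim 3 — $650: deductible already satisfied, so member's share is 30% × $650 = $195. That would push OOP to $6,060.60, over the $5,900 cap, so member pays $5,900 − $5,865.60 = $34.40.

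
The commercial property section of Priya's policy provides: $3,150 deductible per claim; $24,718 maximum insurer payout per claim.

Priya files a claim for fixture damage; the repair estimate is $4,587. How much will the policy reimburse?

$1,437

After the deductible, $4,587 − $3,150 = $1,437 remains.
That's under the $24,718 cap, so the insurer reimburses the full $1,437.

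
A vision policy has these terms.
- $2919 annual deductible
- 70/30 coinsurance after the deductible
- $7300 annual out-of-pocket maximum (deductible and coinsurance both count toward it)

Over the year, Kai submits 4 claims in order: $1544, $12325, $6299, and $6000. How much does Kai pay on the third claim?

#1 ($1544): all of it applies to the deductible. Cost to member: $1544. OOP to date $1544.
#2 ($12325): $1375 finishes the deductible; $10950 goes to coinsurance; 30% of $10950 = $3285. Member pays $4660; OOP now $6204.
#3 ($6299): 30% coinsurance on $6299 = $1889.70. OOP would hit $8093.70 > $7300, so the cap limits the member to $7300 − $6204 = $1096.

$1096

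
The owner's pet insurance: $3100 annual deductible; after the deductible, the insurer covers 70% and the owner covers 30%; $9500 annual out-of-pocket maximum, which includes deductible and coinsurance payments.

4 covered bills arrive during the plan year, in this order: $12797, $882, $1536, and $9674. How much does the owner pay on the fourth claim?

Claim 1 ($12797): deductible takes $3100, $9697 remains; owner's 30% is $2909.10. Cost to owner: $6009.10. OOP to date $6009.10.
Claim 2 ($882): 30% coinsurance on $882 = $264.60. Owner owes $264.60 (running OOP $6273.70).
Claim 3 ($1536): deductible met; 30% of $1536 = $460.80. Cost to owner: $460.80. OOP to date $6734.50.
Claim 4 ($9674): deductible already satisfied, so owner's share is 30% × $9674 = $2902.20. OOP would hit $9636.70 > $9500, so the cap limits the owner to $9500 − $6734.50 = $2765.50.

$2765.50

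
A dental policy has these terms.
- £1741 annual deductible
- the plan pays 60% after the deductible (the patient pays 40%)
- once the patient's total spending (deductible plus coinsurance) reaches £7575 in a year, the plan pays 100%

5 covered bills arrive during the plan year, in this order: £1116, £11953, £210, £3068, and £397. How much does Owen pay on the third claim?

£84

Bill 1, £1116: all of it applies to the deductible. Patient owes £1116 (running OOP £1116).
Bill 2, £11953: £625 to deductible, leaving £11328; 40% of £11328 = £4531.20. Patient owes £5156.20 (running OOP £6272.20).
Bill 3, £210: 40% coinsurance on £210 = £84. Patient pays £84; OOP now £6356.20.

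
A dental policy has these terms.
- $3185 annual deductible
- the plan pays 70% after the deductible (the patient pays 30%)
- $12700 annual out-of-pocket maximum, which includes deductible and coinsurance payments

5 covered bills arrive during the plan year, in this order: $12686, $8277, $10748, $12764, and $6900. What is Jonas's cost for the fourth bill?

Claim 1 — $12686: $3185 finishes the deductible; $9501 goes to coinsurance; 30% of $9501 = $2850.30. Cost to patient: $6035.30. OOP to date $6035.30.
Claim 2 — $8277: deductible already satisfied, so patient's share is 30% × $8277 = $2483.10. Patient pays $2483.10; OOP now $8518.40.
Claim 3 — $10748: deductible met; 30% of $10748 = $3224.40. Patient owes $3224.40 (running OOP $11742.80).
Claim 4 — $12764: 30% coinsurance on $12764 = $3829.20. Adding that to $11742.80 gives $15572, past the $12700 cap; patient pays only $12700 − $11742.80 = $957.20.

$957.20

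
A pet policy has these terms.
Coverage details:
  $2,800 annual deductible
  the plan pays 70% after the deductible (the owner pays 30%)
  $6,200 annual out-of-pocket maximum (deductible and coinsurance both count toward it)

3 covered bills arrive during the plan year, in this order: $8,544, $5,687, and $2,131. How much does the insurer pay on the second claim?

Claim 1 — $8,544: deductible takes $2,800, $5,744 remains; 30% of $5,744 = $1,723.20. Cost to owner: $4,523.20. OOP to date $4,523.20. Plan pays $8,544 − $4,523.20 = $4,020.80.
Claim 2 — $5,687: 30% coinsurance on $5,687 = $1,706.10. OOP would hit $6,229.30 > $6,200, so the cap limits the owner to $6,200 − $4,523.20 = $1,676.80. Insurer: $5,687 − $1,676.80 = $4,010.20.

$4,010.20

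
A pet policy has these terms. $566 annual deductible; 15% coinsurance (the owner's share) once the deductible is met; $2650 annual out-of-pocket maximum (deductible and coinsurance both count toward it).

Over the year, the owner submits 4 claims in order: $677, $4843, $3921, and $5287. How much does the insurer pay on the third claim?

$3332.85

#1 ($677): $566 finishes the deductible; $111 goes to coinsurance; 15% of $111 = $16.65. Owner owes $582.65 (running OOP $582.65). Insurer: $677 − $582.65 = $94.35.
#2 ($4843): deductible met; 15% of $4843 = $726.45. Owner pays $726.45; OOP now $1309.10. Insurer: $4843 − $726.45 = $4116.55.
#3 ($3921): deductible met; 15% of $3921 = $588.15. Owner pays $588.15; OOP now $1897.25. Insurer: $3921 − $588.15 = $3332.85.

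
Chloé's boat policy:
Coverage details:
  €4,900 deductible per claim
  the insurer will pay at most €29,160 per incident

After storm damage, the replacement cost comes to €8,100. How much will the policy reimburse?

Subtract the deductible: €8,100 − €4,900 = €3,200.
That's under the €29,160 cap, so the insurer reimburses the full €3,200.

€3,200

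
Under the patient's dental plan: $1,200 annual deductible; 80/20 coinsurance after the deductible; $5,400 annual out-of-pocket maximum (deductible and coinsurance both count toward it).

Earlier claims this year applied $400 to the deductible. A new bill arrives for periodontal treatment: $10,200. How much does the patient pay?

$2,680

Remaining deductible: $1,200 − $400 = $800.
After the $800 deductible portion, $10,200 − $800 = $9,400 is subject to coinsurance.
Patient's 20% share of $9,400 is $1,880.
That puts the patient's cost at $800 + $1,880 = $2,680 before any cap.
Total out-of-pocket so far would be $400 + $2,680 = $3,080, below the $5,400 cap — no reduction.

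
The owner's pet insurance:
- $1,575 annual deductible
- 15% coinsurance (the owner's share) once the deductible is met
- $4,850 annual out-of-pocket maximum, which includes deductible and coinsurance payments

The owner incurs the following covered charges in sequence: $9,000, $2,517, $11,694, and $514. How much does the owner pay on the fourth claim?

Claim 1 — $9,000: $1,575 finishes the deductible; $7,425 goes to coinsurance; 15% of $7,425 = $1,113.75. Owner pays $2,688.75; OOP now $2,688.75.
Claim 2 — $2,517: 15% coinsurance on $2,517 = $377.55. Owner pays $377.55; OOP now $3,066.30.
Claim 3 — $11,694: deductible already satisfied, so owner's share is 15% × $11,694 = $1,754.10. Cost to owner: $1,754.10. OOP to date $4,820.40.
Claim 4 — $514: deductible already satisfied, so owner's share is 15% × $514 = $77.10. OOP would hit $4,897.50 > $4,850, so the cap limits the owner to $4,850 − $4,820.40 = $29.60.

$29.60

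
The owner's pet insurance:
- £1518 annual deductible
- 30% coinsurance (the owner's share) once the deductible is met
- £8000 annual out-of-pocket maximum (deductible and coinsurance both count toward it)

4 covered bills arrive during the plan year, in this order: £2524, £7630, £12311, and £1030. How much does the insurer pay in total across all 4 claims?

£15495

Claim 1 — £2524: £1518 finishes the deductible; £1006 goes to coinsurance; 30% of £1006 = £301.80. Cost to owner: £1819.80. OOP to date £1819.80. Insurer: £2524 − £1819.80 = £704.20.
Claim 2 — £7630: deductible met; 30% of £7630 = £2289. Cost to owner: £2289. OOP to date £4108.80. Insurer: £7630 − £2289 = £5341.
Claim 3 — £12311: deductible met; 30% of £12311 = £3693.30. Owner pays £3693.30; OOP now £7802.10. Insurer: £12311 − £3693.30 = £8617.70.
Claim 4 — £1030: deductible already satisfied, so owner's share is 30% × £1030 = £309. OOP would hit £8111.10 > £8000, so the cap limits the owner to £8000 − £7802.10 = £197.90. Insurer: £1030 − £197.90 = £832.10.
Insurer total: £704.20 + £5341 + £8617.70 + £832.10 = £15495.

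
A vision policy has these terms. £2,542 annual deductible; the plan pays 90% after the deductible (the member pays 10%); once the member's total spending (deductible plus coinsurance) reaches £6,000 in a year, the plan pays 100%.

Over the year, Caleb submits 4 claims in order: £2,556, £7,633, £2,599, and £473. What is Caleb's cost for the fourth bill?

Claim 1 — £2,556: £2,542 finishes the deductible; £14 goes to coinsurance; coinsurance £14 × 10% = £1.40. Cost to member: £2,543.40. OOP to date £2,543.40.
Claim 2 — £7,633: deductible met; 10% of £7,633 = £763.30. Cost to member: £763.30. OOP to date £3,306.70.
Claim 3 — £2,599: 10% coinsurance on £2,599 = £259.90. Member owes £259.90 (running OOP £3,566.60).
Claim 4 — £473: deductible met; 10% of £473 = £47.30. Cost to member: £47.30. OOP to date £3,613.90.

£47.30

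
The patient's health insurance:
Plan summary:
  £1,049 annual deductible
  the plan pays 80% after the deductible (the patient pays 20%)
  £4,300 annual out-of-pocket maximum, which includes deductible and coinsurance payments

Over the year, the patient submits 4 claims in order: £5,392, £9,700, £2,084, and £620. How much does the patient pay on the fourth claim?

Bill 1, £5,392: deductible takes £1,049, £4,343 remains; coinsurance £4,343 × 20% = £868.60. Patient owes £1,917.60 (running OOP £1,917.60).
Bill 2, £9,700: 20% coinsurance on £9,700 = £1,940. Patient owes £1,940 (running OOP £3,857.60).
Bill 3, £2,084: deductible already satisfied, so patient's share is 20% × £2,084 = £416.80. Patient pays £416.80; OOP now £4,274.40.
Bill 4, £620: 20% coinsurance on £620 = £124. OOP would hit £4,398.40 > £4,300, so the cap limits the patient to £4,300 − £4,274.40 = £25.60.

£25.60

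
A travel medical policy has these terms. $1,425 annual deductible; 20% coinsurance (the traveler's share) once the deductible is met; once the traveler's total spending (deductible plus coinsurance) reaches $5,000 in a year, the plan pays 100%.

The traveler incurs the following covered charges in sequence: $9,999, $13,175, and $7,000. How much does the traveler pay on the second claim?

$1,860.20

Bill 1, $9,999: $1,425 finishes the deductible; $8,574 goes to coinsurance; coinsurance $8,574 × 20% = $1,714.80. Cost to traveler: $3,139.80. OOP to date $3,139.80.
Bill 2, $13,175: deductible already satisfied, so traveler's share is 20% × $13,175 = $2,635. That would push OOP to $5,774.80, over the $5,000 cap, so traveler pays $5,000 − $3,139.80 = $1,860.20.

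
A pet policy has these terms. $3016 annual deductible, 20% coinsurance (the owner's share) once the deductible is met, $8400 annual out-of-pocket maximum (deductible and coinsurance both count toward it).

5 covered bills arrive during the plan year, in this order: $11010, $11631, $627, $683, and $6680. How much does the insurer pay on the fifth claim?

$5483

#1 ($11010): $3016 to deductible, leaving $7994; coinsurance $7994 × 20% = $1598.80. Owner pays $4614.80; OOP now $4614.80. Plan pays $11010 − $4614.80 = $6395.20.
#2 ($11631): deductible met; 20% of $11631 = $2326.20. Owner owes $2326.20 (running OOP $6941). Insurer: $11631 − $2326.20 = $9304.80.
#3 ($627): deductible already satisfied, so owner's share is 20% × $627 = $125.40. Owner pays $125.40; OOP now $7066.40. Plan pays $627 − $125.40 = $501.60.
#4 ($683): deductible already satisfied, so owner's share is 20% × $683 = $136.60. Cost to owner: $136.60. OOP to date $7203. Insurer: $683 − $136.60 = $546.40.
#5 ($6680): deductible met; 20% of $6680 = $1336. OOP would hit $8539 > $8400, so the cap limits the owner to $8400 − $7203 = $1197. Plan pays $6680 − $1197 = $5483.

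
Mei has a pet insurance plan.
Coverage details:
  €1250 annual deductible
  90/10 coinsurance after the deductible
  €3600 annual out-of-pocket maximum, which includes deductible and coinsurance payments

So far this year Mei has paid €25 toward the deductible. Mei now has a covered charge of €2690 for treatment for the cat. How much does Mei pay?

€1371.50

€25 of the €1250 deductible is already met, leaving €1225.
After the €1225 deductible portion, €2690 − €1225 = €1465 is subject to coinsurance.
Owner's 10% share of €1465 is €146.50.
So the owner owes €1225 + €146.50 = €1371.50 before any cap.
Total out-of-pocket so far would be €25 + €1371.50 = €1396.50, below the €3600 cap — no reduction.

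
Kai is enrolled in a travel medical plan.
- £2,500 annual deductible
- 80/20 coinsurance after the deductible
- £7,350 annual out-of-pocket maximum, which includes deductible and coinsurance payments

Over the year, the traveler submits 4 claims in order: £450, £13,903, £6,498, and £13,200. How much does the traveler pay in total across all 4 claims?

#1 (£450): all of it applies to the deductible. Cost to traveler: £450. OOP to date £450.
#2 (£13,903): deductible takes £2,050, £11,853 remains; traveler's 20% is £2,370.60. Cost to traveler: £4,420.60. OOP to date £4,870.60.
#3 (£6,498): deductible already satisfied, so traveler's share is 20% × £6,498 = £1,299.60. Traveler pays £1,299.60; OOP now £6,170.20.
#4 (£13,200): deductible already satisfied, so traveler's share is 20% × £13,200 = £2,640. Adding that to £6,170.20 gives £8,810.20, past the £7,350 cap; traveler pays only £7,350 − £6,170.20 = £1,179.80.
Summing the traveler's payments: £450 + £4,420.60 + £1,299.60 + £1,179.80 = £7,350.

£7,350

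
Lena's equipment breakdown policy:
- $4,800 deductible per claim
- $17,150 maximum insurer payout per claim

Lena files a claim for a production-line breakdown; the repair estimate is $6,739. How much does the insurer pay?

Less the $4,800 deductible: $6,739 − $4,800 = $1,939.
That's under the $17,150 cap, so the insurer reimburses the full $1,939.

$1,939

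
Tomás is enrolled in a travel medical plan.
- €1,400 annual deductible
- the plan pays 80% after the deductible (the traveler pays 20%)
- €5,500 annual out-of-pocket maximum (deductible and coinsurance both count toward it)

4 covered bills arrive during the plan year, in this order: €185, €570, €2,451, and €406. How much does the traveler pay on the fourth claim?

Bill 1, €185: fully absorbed by the deductible. Cost to traveler: €185. OOP to date €185.
Bill 2, €570: all of it applies to the deductible. Traveler owes €570 (running OOP €755).
Bill 3, €2,451: deductible takes €645, €1,806 remains; 20% of €1,806 = €361.20. Traveler owes €1,006.20 (running OOP €1,761.20).
Bill 4, €406: deductible already satisfied, so traveler's share is 20% × €406 = €81.20. Traveler pays €81.20; OOP now €1,842.40.

€81.20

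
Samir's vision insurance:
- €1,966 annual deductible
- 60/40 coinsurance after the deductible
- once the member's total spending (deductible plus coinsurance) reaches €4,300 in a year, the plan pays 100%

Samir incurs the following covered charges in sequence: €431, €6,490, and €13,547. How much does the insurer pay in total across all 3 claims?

€16,168

Claim 1 — €431: all of it applies to the deductible. Member owes €431 (running OOP €431). Plan pays €431 − €431 = €0.
Claim 2 — €6,490: €1,535 finishes the deductible; €4,955 goes to coinsurance; 40% of €4,955 = €1,982. Cost to member: €3,517. OOP to date €3,948. Plan pays €6,490 − €3,517 = €2,973.
Claim 3 — €13,547: deductible already satisfied, so member's share is 40% × €13,547 = €5,418.80. Adding that to €3,948 gives €9,366.80, past the €4,300 cap; member pays only €4,300 − €3,948 = €352. Plan pays €13,547 − €352 = €13,195.
Insurer total = bills − member's total = €20,468 − €4,300 = €16,168.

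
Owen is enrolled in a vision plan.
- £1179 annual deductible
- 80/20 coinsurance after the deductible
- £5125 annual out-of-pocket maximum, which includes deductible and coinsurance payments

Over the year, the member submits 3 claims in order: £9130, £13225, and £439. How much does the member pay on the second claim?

£2355.80

Bill 1, £9130: deductible takes £1179, £7951 remains; coinsurance £7951 × 20% = £1590.20. Cost to member: £2769.20. OOP to date £2769.20.
Bill 2, £13225: deductible met; 20% of £13225 = £2645. OOP would hit £5414.20 > £5125, so the cap limits the member to £5125 − £2769.20 = £2355.80.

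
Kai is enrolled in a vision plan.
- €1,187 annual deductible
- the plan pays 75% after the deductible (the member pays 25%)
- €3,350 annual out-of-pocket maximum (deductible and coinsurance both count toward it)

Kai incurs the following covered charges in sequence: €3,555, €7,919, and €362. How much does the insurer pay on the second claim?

€6,348

Bill 1, €3,555: €1,187 to deductible, leaving €2,368; member's 25% is €592. Cost to member: €1,779. OOP to date €1,779. Plan pays €3,555 − €1,779 = €1,776.
Bill 2, €7,919: deductible met; 25% of €7,919 = €1,979.75. Adding that to €1,779 gives €3,758.75, past the €3,350 cap; member pays only €3,350 − €1,779 = €1,571. Insurer: €7,919 − €1,571 = €6,348.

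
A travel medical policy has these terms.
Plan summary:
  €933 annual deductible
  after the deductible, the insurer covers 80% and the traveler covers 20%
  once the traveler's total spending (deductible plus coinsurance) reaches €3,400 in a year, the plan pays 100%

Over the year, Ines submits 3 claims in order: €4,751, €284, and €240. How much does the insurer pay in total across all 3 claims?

Claim 1 (€4,751): deductible takes €933, €3,818 remains; traveler's 20% is €763.60. Traveler owes €1,696.60 (running OOP €1,696.60). Plan pays €4,751 − €1,696.60 = €3,054.40.
Claim 2 (€284): deductible met; 20% of €284 = €56.80. Cost to traveler: €56.80. OOP to date €1,753.40. Plan pays €284 − €56.80 = €227.20.
Claim 3 (€240): deductible already satisfied, so traveler's share is 20% × €240 = €48. Traveler owes €48 (running OOP €1,801.40). Plan pays €240 − €48 = €192.
Insurer total: €3,054.40 + €227.20 + €192 = €3,473.60.

€3,473.60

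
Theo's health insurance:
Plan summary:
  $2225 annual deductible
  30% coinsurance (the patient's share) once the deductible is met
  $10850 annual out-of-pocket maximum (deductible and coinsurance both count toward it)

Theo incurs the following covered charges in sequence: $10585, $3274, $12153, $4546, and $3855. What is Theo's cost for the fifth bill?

$125.10

Claim 1 ($10585): $2225 finishes the deductible; $8360 goes to coinsurance; coinsurance $8360 × 30% = $2508. Cost to patient: $4733. OOP to date $4733.
Claim 2 ($3274): deductible met; 30% of $3274 = $982.20. Cost to patient: $982.20. OOP to date $5715.20.
Claim 3 ($12153): 30% coinsurance on $12153 = $3645.90. Cost to patient: $3645.90. OOP to date $9361.10.
Claim 4 ($4546): 30% coinsurance on $4546 = $1363.80. Patient owes $1363.80 (running OOP $10724.90).
Claim 5 ($3855): deductible met; 30% of $3855 = $1156.50. OOP would hit $11881.40 > $10850, so the cap limits the patient to $10850 − $10724.90 = $125.10.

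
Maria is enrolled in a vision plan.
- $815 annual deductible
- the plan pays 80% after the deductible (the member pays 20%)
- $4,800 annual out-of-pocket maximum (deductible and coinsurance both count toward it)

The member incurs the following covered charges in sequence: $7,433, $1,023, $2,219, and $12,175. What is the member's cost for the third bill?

Claim 1 — $7,433: $815 to deductible, leaving $6,618; 20% of $6,618 = $1,323.60. Member pays $2,138.60; OOP now $2,138.60.
Claim 2 — $1,023: deductible met; 20% of $1,023 = $204.60. Member pays $204.60; OOP now $2,343.20.
Claim 3 — $2,219: deductible already satisfied, so member's share is 20% × $2,219 = $443.80. Member owes $443.80 (running OOP $2,787).

$443.80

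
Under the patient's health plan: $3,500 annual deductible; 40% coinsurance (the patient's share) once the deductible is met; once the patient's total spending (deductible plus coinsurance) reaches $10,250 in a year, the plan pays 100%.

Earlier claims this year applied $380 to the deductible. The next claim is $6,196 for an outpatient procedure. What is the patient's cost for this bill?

$380 of the $3,500 deductible is already met, leaving $3,120.
That leaves $6,196 − $3,120 = $3,076 for coinsurance.
Coinsurance: $3,076 × 40% = $1,230.40.
So the patient owes $3,120 + $1,230.40 = $4,350.40 before any cap.
Total out-of-pocket so far would be $380 + $4,350.40 = $4,730.40, below the $10,250 cap — no reduction.

$4,350.40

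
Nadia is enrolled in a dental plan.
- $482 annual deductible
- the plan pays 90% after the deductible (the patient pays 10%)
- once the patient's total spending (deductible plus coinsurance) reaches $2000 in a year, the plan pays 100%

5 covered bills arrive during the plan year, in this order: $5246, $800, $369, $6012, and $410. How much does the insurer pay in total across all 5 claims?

$11119.50

Claim 1 ($5246): deductible takes $482, $4764 remains; patient's 10% is $476.40. Patient owes $958.40 (running OOP $958.40). Insurer: $5246 − $958.40 = $4287.60.
Claim 2 ($800): deductible already satisfied, so patient's share is 10% × $800 = $80. Cost to patient: $80. OOP to date $1038.40. Plan pays $800 − $80 = $720.
Claim 3 ($369): deductible already satisfied, so patient's share is 10% × $369 = $36.90. Patient owes $36.90 (running OOP $1075.30). Insurer: $369 − $36.90 = $332.10.
Claim 4 ($6012): deductible already satisfied, so patient's share is 10% × $6012 = $601.20. Patient pays $601.20; OOP now $1676.50. Plan pays $6012 − $601.20 = $5410.80.
Claim 5 ($410): deductible met; 10% of $410 = $41. Patient owes $41 (running OOP $1717.50). Insurer: $410 − $41 = $369.
Insurer total = bills − patient's total = $12837 − $1717.50 = $11119.50.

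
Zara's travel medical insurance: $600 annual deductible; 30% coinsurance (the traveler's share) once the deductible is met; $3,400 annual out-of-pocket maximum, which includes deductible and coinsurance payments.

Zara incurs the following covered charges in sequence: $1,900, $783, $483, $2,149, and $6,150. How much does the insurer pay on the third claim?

Bill 1, $1,900: $600 finishes the deductible; $1,300 goes to coinsurance; coinsurance $1,300 × 30% = $390. Traveler pays $990; OOP now $990. Insurer: $1,900 − $990 = $910.
Bill 2, $783: 30% coinsurance on $783 = $234.90. Traveler pays $234.90; OOP now $1,224.90. Plan pays $783 − $234.90 = $548.10.
Bill 3, $483: 30% coinsurance on $483 = $144.90. Traveler pays $144.90; OOP now $1,369.80. Plan pays $483 − $144.90 = $338.10.

$338.10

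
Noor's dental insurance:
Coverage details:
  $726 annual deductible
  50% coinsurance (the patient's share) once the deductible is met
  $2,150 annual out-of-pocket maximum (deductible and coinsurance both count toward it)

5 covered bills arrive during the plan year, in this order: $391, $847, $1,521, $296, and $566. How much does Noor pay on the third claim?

$760.50

Bill 1, $391: all of it applies to the deductible. Patient pays $391; OOP now $391.
Bill 2, $847: $335 to deductible, leaving $512; 50% of $512 = $256. Patient pays $591; OOP now $982.
Bill 3, $1,521: deductible already satisfied, so patient's share is 50% × $1,521 = $760.50. Cost to patient: $760.50. OOP to date $1,742.50.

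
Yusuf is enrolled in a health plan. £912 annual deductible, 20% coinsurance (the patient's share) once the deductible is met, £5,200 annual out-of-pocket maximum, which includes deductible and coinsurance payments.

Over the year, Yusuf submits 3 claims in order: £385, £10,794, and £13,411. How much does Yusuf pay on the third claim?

Claim 1 — £385: entire amount goes to the deductible. Patient pays £385; OOP now £385.
Claim 2 — £10,794: deductible takes £527, £10,267 remains; patient's 20% is £2,053.40. Cost to patient: £2,580.40. OOP to date £2,965.40.
Claim 3 — £13,411: deductible met; 20% of £13,411 = £2,682.20. OOP would hit £5,647.60 > £5,200, so the cap limits the patient to £5,200 − £2,965.40 = £2,234.60.

£2,234.60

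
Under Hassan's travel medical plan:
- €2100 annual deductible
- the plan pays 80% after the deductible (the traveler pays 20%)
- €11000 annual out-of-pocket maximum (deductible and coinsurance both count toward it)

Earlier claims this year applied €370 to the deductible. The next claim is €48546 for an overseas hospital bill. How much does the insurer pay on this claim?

Remaining deductible: €2100 − €370 = €1730.
The remaining €46816 (= €48546 − €1730) moves to coinsurance.
Traveler's 20% share of €46816 is €9363.20.
So the traveler owes €1730 + €9363.20 = €11093.20 before any cap.
Adding €11093.20 to the €370 already spent would give €11463.20, which exceeds the €11000 cap; the traveler pays just €11000 − €370 = €10630.
The plan picks up €48546 − €10630 = €37916.

€37916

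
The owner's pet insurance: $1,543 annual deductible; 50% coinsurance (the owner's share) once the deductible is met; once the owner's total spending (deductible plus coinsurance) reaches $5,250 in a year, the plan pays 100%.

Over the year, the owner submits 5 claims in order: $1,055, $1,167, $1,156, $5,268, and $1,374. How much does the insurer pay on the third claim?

Bill 1, $1,055: entire amount goes to the deductible. Cost to owner: $1,055. OOP to date $1,055. Plan pays $1,055 − $1,055 = $0.
Bill 2, $1,167: $488 to deductible, leaving $679; 50% of $679 = $339.50. Cost to owner: $827.50. OOP to date $1,882.50. Plan pays $1,167 − $827.50 = $339.50.
Bill 3, $1,156: deductible met; 50% of $1,156 = $578. Cost to owner: $578. OOP to date $2,460.50. Plan pays $1,156 − $578 = $578.

$578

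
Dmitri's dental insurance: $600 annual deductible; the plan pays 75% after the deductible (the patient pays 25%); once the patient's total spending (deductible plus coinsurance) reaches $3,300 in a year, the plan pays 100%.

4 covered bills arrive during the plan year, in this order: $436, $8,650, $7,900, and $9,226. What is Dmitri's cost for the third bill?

$578.50

Bill 1, $436: fully absorbed by the deductible. Cost to patient: $436. OOP to date $436.
Bill 2, $8,650: deductible takes $164, $8,486 remains; coinsurance $8,486 × 25% = $2,121.50. Patient pays $2,285.50; OOP now $2,721.50.
Bill 3, $7,900: deductible already satisfied, so patient's share is 25% × $7,900 = $1,975. That would push OOP to $4,696.50, over the $3,300 cap, so patient pays $3,300 − $2,721.50 = $578.50.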